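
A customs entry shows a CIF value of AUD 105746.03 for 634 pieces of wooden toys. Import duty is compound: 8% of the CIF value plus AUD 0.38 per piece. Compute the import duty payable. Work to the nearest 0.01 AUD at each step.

Ad valorem component: 105746.03 × 8% = 8459.68
Specific component: 634 × 0.38 = 240.92
Import duty = 8459.68 + 240.92 = 8700.60

Import duty: AUD 8700.60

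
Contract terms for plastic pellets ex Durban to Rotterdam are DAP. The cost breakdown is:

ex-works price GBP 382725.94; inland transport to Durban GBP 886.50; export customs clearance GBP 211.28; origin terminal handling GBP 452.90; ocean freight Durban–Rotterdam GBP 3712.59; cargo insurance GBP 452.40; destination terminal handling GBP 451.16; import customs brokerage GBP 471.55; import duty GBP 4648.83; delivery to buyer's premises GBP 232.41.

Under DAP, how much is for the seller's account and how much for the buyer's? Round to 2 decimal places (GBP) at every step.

Seller: GBP 389125.18; buyer: GBP 5120.38

DAP: the seller bears all costs to the named destination except import duty and clearance.
Seller's account: goods 382725.94 + inland to port 886.50 + export clearance 211.28 + origin terminal 452.90 + freight 3712.59 + insurance 452.40 + destination terminal 451.16 + delivery 232.41 = 389125.18
Buyer's account: brokerage 471.55 + duty 4648.83 = 5120.38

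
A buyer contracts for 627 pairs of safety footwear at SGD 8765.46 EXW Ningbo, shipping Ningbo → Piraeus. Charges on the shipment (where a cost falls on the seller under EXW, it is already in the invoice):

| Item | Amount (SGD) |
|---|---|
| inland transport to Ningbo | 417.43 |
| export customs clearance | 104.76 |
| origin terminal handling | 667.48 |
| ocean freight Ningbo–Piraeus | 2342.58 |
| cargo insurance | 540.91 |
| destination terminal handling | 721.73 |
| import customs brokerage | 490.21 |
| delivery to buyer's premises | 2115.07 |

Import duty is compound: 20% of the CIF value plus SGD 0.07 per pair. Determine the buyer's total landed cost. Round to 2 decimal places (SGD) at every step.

Total landed cost: SGD 18777.24

EXW: the seller makes goods available at their premises; the buyer bears all onward costs.
CIF value = EXW price + inland to port + export clearance + origin terminal + freight + insurance = 8765.46 + 417.43 + 104.76 + 667.48 + 2342.58 + 540.91 = 12838.62
Ad valorem component: 12838.62 × 20% = 2567.72
Specific component: 627 × 0.07 = 43.89
Import duty = 2567.72 + 43.89 = 2611.61
Buyer bears: inland to port 417.43 + export clearance 104.76 + origin terminal 667.48 + freight 2342.58 + insurance 540.91 + destination terminal 721.73 + brokerage 490.21 + delivery 2115.07 + duty 2611.61 = 10011.78
Landed cost = invoice 8765.46 + 10011.78 = 18777.24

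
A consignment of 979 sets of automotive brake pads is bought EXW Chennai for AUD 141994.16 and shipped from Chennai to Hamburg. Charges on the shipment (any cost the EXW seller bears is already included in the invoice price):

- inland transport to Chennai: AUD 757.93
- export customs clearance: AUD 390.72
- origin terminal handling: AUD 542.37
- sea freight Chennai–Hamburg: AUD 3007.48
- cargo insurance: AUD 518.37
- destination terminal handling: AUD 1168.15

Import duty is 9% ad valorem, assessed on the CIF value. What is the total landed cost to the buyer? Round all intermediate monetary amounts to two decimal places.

EXW: the seller makes goods available at their premises; the buyer bears all onward costs.
CIF value = EXW price + inland to port + export clearance + origin terminal + freight + insurance = 141994.16 + 757.93 + 390.72 + 542.37 + 3007.48 + 518.37 = 147211.03
Import duty = 147211.03 × 9% = 13248.99
Buyer bears: inland to port 757.93 + export clearance 390.72 + origin terminal 542.37 + freight 3007.48 + insurance 518.37 + destination terminal 1168.15 + duty 13248.99 = 19634.01
Landed cost = invoice 141994.16 + 19634.01 = 161628.17

Total landed cost: AUD 161628.17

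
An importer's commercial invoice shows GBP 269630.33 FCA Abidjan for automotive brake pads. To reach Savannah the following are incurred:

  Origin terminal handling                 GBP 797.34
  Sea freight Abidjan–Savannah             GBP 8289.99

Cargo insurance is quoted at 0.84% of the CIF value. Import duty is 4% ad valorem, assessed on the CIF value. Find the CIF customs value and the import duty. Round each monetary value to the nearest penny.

Let C be the CIF value. C = FCA price + pre-shipment costs + freight + 0.84% × C
C − 0.84% × C = 269630.33 + 797.34 + 8289.99
0.9916 × C = 278717.66
C = 278717.66 / 0.9916 = 281078.72
Insurance premium = 0.84% × 281078.72 = 2361.06
Import duty = 281078.72 × 4% = 11243.15

CIF value: GBP 281078.72; import duty: GBP 11243.15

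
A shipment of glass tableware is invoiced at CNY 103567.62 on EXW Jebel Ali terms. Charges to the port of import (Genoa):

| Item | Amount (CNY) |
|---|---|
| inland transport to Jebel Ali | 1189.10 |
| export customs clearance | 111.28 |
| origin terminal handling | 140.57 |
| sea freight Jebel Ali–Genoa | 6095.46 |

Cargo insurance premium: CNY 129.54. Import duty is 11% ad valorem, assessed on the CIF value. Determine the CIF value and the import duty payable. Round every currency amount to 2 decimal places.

CIF = EXW price + pre-shipment costs + freight + insurance
CIF = 103567.62 + 1189.10 + 111.28 + 140.57 + 6095.46 + 129.54 = 111233.57
Import duty = 111233.57 × 11% = 12235.69

CIF value: CNY 111233.57; import duty: CNY 12235.69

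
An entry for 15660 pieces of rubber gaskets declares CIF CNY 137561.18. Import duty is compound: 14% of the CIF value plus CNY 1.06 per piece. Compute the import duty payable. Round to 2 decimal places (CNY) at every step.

Import duty: CNY 35858.17

Ad valorem component: 137561.18 × 14% = 19258.57
Specific component: 15660 × 1.06 = 16599.60
Import duty = 19258.57 + 16599.60 = 35858.17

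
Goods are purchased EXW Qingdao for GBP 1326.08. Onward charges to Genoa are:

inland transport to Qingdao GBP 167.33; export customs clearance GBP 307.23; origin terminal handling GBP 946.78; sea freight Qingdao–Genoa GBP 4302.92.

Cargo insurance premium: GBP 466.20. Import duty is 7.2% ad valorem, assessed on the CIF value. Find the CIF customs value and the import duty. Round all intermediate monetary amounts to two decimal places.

CIF = EXW price + pre-shipment costs + freight + insurance
CIF = 1326.08 + 167.33 + 307.23 + 946.78 + 4302.92 + 466.20 = 7516.54
Import duty = 7516.54 × 7.2% = 541.19

CIF value: GBP 7516.54; import duty: GBP 541.19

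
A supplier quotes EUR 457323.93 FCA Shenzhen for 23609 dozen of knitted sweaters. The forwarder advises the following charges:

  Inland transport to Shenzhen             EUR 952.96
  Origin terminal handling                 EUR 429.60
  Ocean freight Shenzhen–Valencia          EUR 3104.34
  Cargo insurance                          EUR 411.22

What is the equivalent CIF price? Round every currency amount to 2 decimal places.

Not relevant to the conversion: inland to port — on the seller under both FCA and CIF; already in the FCA price and stays in the CIF price.
From FCA to CIF, the seller additionally bears: origin terminal, freight, insurance.
CIF price = 457323.93 + 429.60 + 3104.34 + 411.22 = 461269.09

CIF price: EUR 461269.09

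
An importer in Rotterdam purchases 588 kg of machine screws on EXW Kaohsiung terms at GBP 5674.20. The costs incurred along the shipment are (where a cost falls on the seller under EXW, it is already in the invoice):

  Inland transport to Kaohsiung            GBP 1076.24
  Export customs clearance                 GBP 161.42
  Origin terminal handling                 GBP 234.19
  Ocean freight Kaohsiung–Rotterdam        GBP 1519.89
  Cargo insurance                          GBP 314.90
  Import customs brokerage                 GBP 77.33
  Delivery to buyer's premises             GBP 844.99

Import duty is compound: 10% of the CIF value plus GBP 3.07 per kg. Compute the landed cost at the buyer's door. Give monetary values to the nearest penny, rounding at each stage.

EXW: the seller makes goods available at their premises; the buyer bears all onward costs.
CIF value = EXW price + inland to port + export clearance + origin terminal + freight + insurance = 5674.20 + 1076.24 + 161.42 + 234.19 + 1519.89 + 314.90 = 8980.84
Ad valorem component: 8980.84 × 10% = 898.08
Specific component: 588 × 3.07 = 1805.16
Import duty = 898.08 + 1805.16 = 2703.24
Buyer bears: inland to port 1076.24 + export clearance 161.42 + origin terminal 234.19 + freight 1519.89 + insurance 314.90 + brokerage 77.33 + delivery 844.99 + duty 2703.24 = 6932.20
Landed cost = invoice 5674.20 + 6932.20 = 12606.40

Total landed cost: GBP 12606.40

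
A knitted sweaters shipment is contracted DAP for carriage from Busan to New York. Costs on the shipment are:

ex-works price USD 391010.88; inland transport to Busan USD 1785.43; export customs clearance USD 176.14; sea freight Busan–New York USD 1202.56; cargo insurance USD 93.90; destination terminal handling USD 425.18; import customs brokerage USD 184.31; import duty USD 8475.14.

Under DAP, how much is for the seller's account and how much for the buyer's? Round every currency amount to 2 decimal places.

DAP: the seller bears all costs to the named destination except import duty and clearance.
Seller's account: goods 391010.88 + inland to port 1785.43 + export clearance 176.14 + freight 1202.56 + insurance 93.90 + destination terminal 425.18 = 394694.09
Buyer's account: brokerage 184.31 + duty 8475.14 = 8659.45

Seller: USD 394694.09; buyer: USD 8659.45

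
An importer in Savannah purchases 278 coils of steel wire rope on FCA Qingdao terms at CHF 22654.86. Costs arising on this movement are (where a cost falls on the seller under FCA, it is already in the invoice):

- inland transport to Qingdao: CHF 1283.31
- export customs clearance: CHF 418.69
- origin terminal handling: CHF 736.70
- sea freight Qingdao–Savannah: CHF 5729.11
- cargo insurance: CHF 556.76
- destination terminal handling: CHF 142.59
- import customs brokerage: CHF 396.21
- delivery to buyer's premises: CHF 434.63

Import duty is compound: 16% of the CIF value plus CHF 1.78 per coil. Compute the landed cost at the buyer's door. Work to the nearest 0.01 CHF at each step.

FCA: the seller delivers export-cleared goods to the carrier; the buyer bears costs from that point.
Already in the invoice (seller's account under FCA): inland to port, export clearance — exclude.
CIF value = FCA price + origin terminal + freight + insurance = 22654.86 + 736.70 + 5729.11 + 556.76 = 29677.43
Ad valorem component: 29677.43 × 16% = 4748.39
Specific component: 278 × 1.78 = 494.84
Import duty = 4748.39 + 494.84 = 5243.23
Buyer bears: origin terminal 736.70 + freight 5729.11 + insurance 556.76 + destination terminal 142.59 + brokerage 396.21 + delivery 434.63 + duty 5243.23 = 13239.23
Landed cost = invoice 22654.86 + 13239.23 = 35894.09

Total landed cost: CHF 35894.09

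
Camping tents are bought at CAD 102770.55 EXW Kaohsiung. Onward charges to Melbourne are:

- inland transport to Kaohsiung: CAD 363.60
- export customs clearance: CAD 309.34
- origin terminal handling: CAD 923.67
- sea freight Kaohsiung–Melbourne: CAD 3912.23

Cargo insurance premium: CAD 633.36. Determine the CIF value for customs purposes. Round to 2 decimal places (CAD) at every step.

CIF value: CAD 108912.75

CIF = EXW price + pre-shipment costs + freight + insurance
CIF = 102770.55 + 363.60 + 309.34 + 923.67 + 3912.23 + 633.36 = 108912.75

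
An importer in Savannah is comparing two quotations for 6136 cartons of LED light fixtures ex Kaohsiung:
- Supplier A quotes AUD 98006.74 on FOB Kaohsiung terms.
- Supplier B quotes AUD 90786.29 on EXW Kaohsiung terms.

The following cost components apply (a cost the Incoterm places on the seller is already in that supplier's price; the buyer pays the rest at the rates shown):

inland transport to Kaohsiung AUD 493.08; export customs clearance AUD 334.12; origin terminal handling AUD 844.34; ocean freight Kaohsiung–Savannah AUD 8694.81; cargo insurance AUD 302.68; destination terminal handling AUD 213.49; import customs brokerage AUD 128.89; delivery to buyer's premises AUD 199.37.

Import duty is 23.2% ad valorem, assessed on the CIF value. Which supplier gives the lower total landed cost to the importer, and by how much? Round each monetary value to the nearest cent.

Supplier B is cheaper by AUD 6836.26

Supplier A (FOB):
CIF value = FOB price + freight + insurance = 98006.74 + 8694.81 + 302.68 = 107004.23
Import duty = 107004.23 × 23.2% = 24824.98
Buyer bears (A): 8694.81 + 302.68 + 213.49 + 128.89 + 199.37 = 9539.24
Landed cost (A) = invoice 98006.74 + 9539.24 + duty 24824.98 = 132370.96
Supplier B (EXW):
CIF value = EXW price + inland to port + export clearance + origin terminal + freight + insurance = 90786.29 + 493.08 + 334.12 + 844.34 + 8694.81 + 302.68 = 101455.32
Import duty = 101455.32 × 23.2% = 23537.63
Buyer bears (B): 493.08 + 334.12 + 844.34 + 8694.81 + 302.68 + 213.49 + 128.89 + 199.37 = 11210.78
Landed cost (B) = invoice 90786.29 + 11210.78 + duty 23537.63 = 125534.70
Difference = |132370.96 − 125534.70| = 6836.26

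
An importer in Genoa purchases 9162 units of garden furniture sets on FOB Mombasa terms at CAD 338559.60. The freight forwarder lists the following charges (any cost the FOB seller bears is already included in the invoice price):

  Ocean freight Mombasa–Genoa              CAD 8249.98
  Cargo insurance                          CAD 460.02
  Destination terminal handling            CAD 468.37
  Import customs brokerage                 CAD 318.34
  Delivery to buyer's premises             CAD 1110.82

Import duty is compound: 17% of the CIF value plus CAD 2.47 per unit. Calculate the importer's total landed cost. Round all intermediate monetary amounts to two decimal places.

Total landed cost: CAD 430833.10

FOB: the seller bears costs until goods are on board at the origin port; the buyer bears freight, insurance and all costs thereafter.
CIF value = FOB price + freight + insurance = 338559.60 + 8249.98 + 460.02 = 347269.60
Ad valorem component: 347269.60 × 17% = 59035.83
Specific component: 9162 × 2.47 = 22630.14
Import duty = 59035.83 + 22630.14 = 81665.97
Buyer bears: freight 8249.98 + insurance 460.02 + destination terminal 468.37 + brokerage 318.34 + delivery 1110.82 + duty 81665.97 = 92273.50
Landed cost = invoice 338559.60 + 92273.50 = 430833.10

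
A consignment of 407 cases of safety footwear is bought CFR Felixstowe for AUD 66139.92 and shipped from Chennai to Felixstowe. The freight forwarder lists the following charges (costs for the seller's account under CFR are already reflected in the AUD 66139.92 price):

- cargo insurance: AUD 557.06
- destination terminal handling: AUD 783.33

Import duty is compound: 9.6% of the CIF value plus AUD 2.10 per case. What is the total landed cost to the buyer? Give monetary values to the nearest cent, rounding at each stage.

Total landed cost: AUD 74737.92

CFR: the seller pays costs through ocean freight to the destination port, but not insurance.
CIF value = CFR price + insurance = 66139.92 + 557.06 = 66696.98
Ad valorem component: 66696.98 × 9.6% = 6402.91
Specific component: 407 × 2.10 = 854.70
Import duty = 6402.91 + 854.70 = 7257.61
Buyer bears: insurance 557.06 + destination terminal 783.33 + duty 7257.61 = 8598.00
Landed cost = invoice 66139.92 + 8598.00 = 74737.92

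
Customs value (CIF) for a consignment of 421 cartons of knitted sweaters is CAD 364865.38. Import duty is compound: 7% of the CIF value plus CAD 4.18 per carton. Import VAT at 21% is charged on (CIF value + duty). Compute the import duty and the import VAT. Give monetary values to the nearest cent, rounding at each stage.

Ad valorem component: 364865.38 × 7% = 25540.58
Specific component: 421 × 4.18 = 1759.78
Import duty = 25540.58 + 1759.78 = 27300.36
VAT base = CIF + duty = 364865.38 + 27300.36 = 392165.74
Import VAT = 392165.74 × 21% = 82354.81

Import duty: CAD 27300.36; import VAT: CAD 82354.81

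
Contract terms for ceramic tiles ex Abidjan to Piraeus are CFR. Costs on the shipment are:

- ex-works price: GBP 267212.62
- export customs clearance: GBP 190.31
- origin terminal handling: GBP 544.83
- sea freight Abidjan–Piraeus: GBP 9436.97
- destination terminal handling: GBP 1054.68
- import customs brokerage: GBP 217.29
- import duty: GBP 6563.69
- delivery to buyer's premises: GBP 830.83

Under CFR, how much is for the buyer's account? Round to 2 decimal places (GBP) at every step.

CFR: the seller pays costs through ocean freight to the destination port, but not insurance.
Seller's account: goods 267212.62 + export clearance 190.31 + origin terminal 544.83 + freight 9436.97 = 277384.73
Buyer's account: destination terminal 1054.68 + brokerage 217.29 + duty 6563.69 + delivery 830.83 = 8666.49

Buyer's account: GBP 8666.49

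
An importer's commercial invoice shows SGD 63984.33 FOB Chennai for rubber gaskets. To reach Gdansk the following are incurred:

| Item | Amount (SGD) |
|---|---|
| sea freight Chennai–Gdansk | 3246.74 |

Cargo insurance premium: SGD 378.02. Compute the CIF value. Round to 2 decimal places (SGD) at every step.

CIF = FOB price + freight + insurance
CIF = 63984.33 + 3246.74 + 378.02 = 67609.09

CIF value: SGD 67609.09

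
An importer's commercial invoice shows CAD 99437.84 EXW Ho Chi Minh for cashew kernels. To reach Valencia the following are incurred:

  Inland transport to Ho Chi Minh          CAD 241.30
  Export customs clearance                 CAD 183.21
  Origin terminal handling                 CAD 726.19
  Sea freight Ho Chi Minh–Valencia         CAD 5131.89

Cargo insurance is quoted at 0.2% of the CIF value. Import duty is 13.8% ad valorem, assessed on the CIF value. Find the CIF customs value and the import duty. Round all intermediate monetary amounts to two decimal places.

CIF value: CAD 105932.29; import duty: CAD 14618.66

Let C be the CIF value. C = EXW price + pre-shipment costs + freight + 0.2% × C
C − 0.2% × C = 99437.84 + 241.30 + 183.21 + 726.19 + 5131.89
0.998 × C = 105720.43
C = 105720.43 / 0.998 = 105932.29
Insurance premium = 0.2% × 105932.29 = 211.86
Import duty = 105932.29 × 13.8% = 14618.66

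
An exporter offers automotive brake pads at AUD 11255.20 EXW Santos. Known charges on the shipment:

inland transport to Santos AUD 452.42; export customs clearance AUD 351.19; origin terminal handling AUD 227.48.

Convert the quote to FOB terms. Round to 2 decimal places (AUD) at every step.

From EXW to FOB, the seller additionally bears: inland to port, export clearance, origin terminal.
FOB price = 11255.20 + 452.42 + 351.19 + 227.48 = 12286.29

FOB price: AUD 12286.29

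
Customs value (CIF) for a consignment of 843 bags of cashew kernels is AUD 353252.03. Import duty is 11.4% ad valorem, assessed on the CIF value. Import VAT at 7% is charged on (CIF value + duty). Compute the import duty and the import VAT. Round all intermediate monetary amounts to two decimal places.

Import duty = 353252.03 × 11.4% = 40270.73
VAT base = CIF + duty = 353252.03 + 40270.73 = 393522.76
Import VAT = 393522.76 × 7% = 27546.59

Import duty: AUD 40270.73; import VAT: AUD 27546.59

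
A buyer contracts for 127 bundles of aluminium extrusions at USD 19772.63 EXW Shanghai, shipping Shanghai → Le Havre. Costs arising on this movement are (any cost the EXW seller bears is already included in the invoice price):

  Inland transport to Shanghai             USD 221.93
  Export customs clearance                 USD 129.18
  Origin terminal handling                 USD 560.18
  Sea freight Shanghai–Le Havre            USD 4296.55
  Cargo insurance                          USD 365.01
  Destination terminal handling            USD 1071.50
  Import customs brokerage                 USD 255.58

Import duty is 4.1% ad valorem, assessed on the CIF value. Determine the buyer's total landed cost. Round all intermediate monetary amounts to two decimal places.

Total landed cost: USD 27711.72

EXW: the seller makes goods available at their premises; the buyer bears all onward costs.
CIF value = EXW price + inland to port + export clearance + origin terminal + freight + insurance = 19772.63 + 221.93 + 129.18 + 560.18 + 4296.55 + 365.01 = 25345.48
Import duty = 25345.48 × 4.1% = 1039.16
Buyer bears: inland to port 221.93 + export clearance 129.18 + origin terminal 560.18 + freight 4296.55 + insurance 365.01 + destination terminal 1071.50 + brokerage 255.58 + duty 1039.16 = 7939.09
Landed cost = invoice 19772.63 + 7939.09 = 27711.72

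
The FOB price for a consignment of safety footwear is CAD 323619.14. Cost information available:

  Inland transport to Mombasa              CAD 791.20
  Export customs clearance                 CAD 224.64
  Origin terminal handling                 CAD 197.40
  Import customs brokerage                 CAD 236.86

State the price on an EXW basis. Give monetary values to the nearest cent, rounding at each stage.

Not relevant to the conversion: brokerage — on the buyer under both terms; not part of either seller's price.
From FOB to EXW, the seller no longer bears: inland to port, export clearance, origin terminal.
EXW price = 323619.14 − 791.20 − 224.64 − 197.40 = 322405.90

EXW price: CAD 322405.90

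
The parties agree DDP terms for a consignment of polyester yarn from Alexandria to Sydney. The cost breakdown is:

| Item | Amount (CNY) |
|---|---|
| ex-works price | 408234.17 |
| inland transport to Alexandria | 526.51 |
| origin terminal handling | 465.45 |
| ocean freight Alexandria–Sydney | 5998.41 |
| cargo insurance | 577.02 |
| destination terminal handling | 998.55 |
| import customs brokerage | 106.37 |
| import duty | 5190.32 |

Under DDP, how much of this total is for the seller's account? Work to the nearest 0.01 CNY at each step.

Seller's account: CNY 422096.80

DDP: the seller bears all costs including import duty.
Seller's account: goods 408234.17 + inland to port 526.51 + origin terminal 465.45 + freight 5998.41 + insurance 577.02 + destination terminal 998.55 + brokerage 106.37 + duty 5190.32 = 422096.80
Buyer's account: 0.00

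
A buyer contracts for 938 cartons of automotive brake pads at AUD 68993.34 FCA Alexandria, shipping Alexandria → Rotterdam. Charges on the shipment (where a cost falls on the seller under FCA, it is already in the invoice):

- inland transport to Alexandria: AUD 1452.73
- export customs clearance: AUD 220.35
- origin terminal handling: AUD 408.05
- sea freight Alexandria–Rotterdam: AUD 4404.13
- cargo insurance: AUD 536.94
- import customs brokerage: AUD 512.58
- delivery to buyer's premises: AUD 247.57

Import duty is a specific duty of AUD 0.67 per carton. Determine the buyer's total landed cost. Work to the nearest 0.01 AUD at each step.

FCA: the seller delivers export-cleared goods to the carrier; the buyer bears costs from that point.
Already in the invoice (seller's account under FCA): inland to port, export clearance — exclude.
CIF value = FCA price + origin terminal + freight + insurance = 68993.34 + 408.05 + 4404.13 + 536.94 = 74342.46
Import duty = 938 × 0.67 = 628.46
Buyer bears: origin terminal 408.05 + freight 4404.13 + insurance 536.94 + brokerage 512.58 + delivery 247.57 + duty 628.46 = 6737.73
Landed cost = invoice 68993.34 + 6737.73 = 75731.07

Total landed cost: AUD 75731.07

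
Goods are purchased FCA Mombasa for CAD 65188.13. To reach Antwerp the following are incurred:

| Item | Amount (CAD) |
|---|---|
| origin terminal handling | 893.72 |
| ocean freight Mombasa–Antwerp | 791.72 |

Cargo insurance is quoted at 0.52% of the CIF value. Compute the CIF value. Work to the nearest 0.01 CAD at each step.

Let C be the CIF value. C = FCA price + pre-shipment costs + freight + 0.52% × C
C − 0.52% × C = 65188.13 + 893.72 + 791.72
0.9948 × C = 66873.57
C = 66873.57 / 0.9948 = 67223.13
Insurance premium = 0.52% × 67223.13 = 349.56

CIF value: CAD 67223.13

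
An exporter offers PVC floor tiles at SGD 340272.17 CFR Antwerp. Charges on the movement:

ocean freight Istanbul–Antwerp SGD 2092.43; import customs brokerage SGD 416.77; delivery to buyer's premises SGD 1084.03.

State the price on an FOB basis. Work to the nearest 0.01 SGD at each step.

FOB price: SGD 338179.74

Not relevant to the conversion: brokerage, delivery — on the buyer under both terms; not part of either seller's price.
From CFR to FOB, the seller no longer bears: freight.
FOB price = 340272.17 − 2092.43 = 338179.74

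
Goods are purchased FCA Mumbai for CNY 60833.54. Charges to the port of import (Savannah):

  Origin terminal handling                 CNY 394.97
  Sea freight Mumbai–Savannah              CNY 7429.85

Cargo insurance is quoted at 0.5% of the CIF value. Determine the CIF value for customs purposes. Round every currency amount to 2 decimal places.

CIF value: CNY 69003.38

Let C be the CIF value. C = FCA price + pre-shipment costs + freight + 0.5% × C
C − 0.5% × C = 60833.54 + 394.97 + 7429.85
0.995 × C = 68658.36
C = 68658.36 / 0.995 = 69003.38
Insurance premium = 0.5% × 69003.38 = 345.02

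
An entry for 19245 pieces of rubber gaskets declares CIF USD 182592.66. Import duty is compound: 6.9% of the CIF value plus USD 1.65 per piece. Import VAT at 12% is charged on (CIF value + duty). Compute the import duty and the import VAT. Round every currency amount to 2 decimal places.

Ad valorem component: 182592.66 × 6.9% = 12598.89
Specific component: 19245 × 1.65 = 31754.25
Import duty = 12598.89 + 31754.25 = 44353.14
VAT base = CIF + duty = 182592.66 + 44353.14 = 226945.80
Import VAT = 226945.80 × 12% = 27233.50

Import duty: USD 44353.14; import VAT: USD 27233.50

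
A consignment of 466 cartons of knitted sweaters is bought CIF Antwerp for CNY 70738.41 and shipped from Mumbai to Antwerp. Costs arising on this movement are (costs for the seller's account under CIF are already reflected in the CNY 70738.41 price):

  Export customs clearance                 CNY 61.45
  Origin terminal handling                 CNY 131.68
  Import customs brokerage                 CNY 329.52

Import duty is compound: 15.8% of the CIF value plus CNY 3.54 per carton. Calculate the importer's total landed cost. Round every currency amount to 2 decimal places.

CIF: the seller pays costs through ocean freight and marine insurance to the destination port.
Already in the invoice (seller's account under CIF): export clearance, origin terminal — exclude.
The CIF price already equals the CIF value: 70738.41
Ad valorem component: 70738.41 × 15.8% = 11176.67
Specific component: 466 × 3.54 = 1649.64
Import duty = 11176.67 + 1649.64 = 12826.31
Buyer bears: brokerage 329.52 + duty 12826.31 = 13155.83
Landed cost = invoice 70738.41 + 13155.83 = 83894.24

Total landed cost: CNY 83894.24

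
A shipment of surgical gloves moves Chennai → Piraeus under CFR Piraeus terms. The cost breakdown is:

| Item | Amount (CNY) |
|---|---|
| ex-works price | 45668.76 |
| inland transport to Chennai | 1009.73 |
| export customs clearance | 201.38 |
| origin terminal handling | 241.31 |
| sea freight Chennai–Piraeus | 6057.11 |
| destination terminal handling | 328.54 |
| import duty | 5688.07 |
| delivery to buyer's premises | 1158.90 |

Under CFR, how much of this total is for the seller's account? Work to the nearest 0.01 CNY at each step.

CFR: the seller pays costs through ocean freight to the destination port, but not insurance.
Seller's account: goods 45668.76 + inland to port 1009.73 + export clearance 201.38 + origin terminal 241.31 + freight 6057.11 = 53178.29
Buyer's account: destination terminal 328.54 + duty 5688.07 + delivery 1158.90 = 7175.51

Seller's account: CNY 53178.29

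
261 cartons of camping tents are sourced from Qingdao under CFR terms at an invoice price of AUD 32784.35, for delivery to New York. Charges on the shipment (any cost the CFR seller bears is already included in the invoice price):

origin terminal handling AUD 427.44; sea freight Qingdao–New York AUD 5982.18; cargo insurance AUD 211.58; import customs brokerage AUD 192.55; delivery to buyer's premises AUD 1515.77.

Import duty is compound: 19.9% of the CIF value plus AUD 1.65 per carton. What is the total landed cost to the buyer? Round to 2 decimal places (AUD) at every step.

Total landed cost: AUD 41701.09

CFR: the seller pays costs through ocean freight to the destination port, but not insurance.
Already in the invoice (seller's account under CFR): origin terminal, freight — exclude.
CIF value = CFR price + insurance = 32784.35 + 211.58 = 32995.93
Ad valorem component: 32995.93 × 19.9% = 6566.19
Specific component: 261 × 1.65 = 430.65
Import duty = 6566.19 + 430.65 = 6996.84
Buyer bears: insurance 211.58 + brokerage 192.55 + delivery 1515.77 + duty 6996.84 = 8916.74
Landed cost = invoice 32784.35 + 8916.74 = 41701.09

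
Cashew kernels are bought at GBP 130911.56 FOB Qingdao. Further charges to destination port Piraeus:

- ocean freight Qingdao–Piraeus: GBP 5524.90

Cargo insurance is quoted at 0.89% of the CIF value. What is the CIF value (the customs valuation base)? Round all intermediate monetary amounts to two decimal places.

CIF value: GBP 137661.65

Let C be the CIF value. C = FOB price + freight + 0.89% × C
C − 0.89% × C = 130911.56 + 5524.90
0.9911 × C = 136436.46
C = 136436.46 / 0.9911 = 137661.65
Insurance premium = 0.89% × 137661.65 = 1225.19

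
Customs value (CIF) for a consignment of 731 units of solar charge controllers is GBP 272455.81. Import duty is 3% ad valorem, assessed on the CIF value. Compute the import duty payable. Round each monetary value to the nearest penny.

Import duty = 272455.81 × 3% = 8173.67

Import duty: GBP 8173.67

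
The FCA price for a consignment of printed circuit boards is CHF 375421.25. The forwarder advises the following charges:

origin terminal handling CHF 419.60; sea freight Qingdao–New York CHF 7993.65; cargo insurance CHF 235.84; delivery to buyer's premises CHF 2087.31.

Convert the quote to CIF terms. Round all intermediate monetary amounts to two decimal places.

Not relevant to the conversion: delivery — on the buyer under both terms; not part of either seller's price.
From FCA to CIF, the seller additionally bears: origin terminal, freight, insurance.
CIF price = 375421.25 + 419.60 + 7993.65 + 235.84 = 384070.34

CIF price: CHF 384070.34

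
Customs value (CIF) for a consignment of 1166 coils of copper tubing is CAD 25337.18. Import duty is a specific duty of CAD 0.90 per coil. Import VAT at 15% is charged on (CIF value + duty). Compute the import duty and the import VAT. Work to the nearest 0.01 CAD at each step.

Import duty = 1166 × 0.90 = 1049.40
VAT base = CIF + duty = 25337.18 + 1049.40 = 26386.58
Import VAT = 26386.58 × 15% = 3957.99

Import duty: CAD 1049.40; import VAT: CAD 3957.99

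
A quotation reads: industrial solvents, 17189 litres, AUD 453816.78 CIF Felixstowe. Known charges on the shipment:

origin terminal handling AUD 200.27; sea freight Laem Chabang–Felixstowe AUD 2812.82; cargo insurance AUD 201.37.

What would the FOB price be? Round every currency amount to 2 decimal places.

FOB price: AUD 450802.59

Not relevant to the conversion: origin terminal — on the seller under both CIF and FOB; already in the CIF price and stays in the FOB price.
From CIF to FOB, the seller no longer bears: freight, insurance.
FOB price = 453816.78 − 2812.82 − 201.37 = 450802.59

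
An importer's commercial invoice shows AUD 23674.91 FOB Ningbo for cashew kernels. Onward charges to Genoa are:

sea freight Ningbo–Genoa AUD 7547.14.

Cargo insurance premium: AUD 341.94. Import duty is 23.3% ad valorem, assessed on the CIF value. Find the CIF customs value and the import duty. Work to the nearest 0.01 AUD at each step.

CIF = FOB price + freight + insurance
CIF = 23674.91 + 7547.14 + 341.94 = 31563.99
Import duty = 31563.99 × 23.3% = 7354.41

CIF value: AUD 31563.99; import duty: AUD 7354.41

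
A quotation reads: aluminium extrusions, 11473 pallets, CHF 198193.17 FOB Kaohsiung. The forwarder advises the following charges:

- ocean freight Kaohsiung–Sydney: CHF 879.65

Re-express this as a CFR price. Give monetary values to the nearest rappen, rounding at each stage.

CFR price: CHF 199072.82

From FOB to CFR, the seller additionally bears: freight.
CFR price = 198193.17 + 879.65 = 199072.82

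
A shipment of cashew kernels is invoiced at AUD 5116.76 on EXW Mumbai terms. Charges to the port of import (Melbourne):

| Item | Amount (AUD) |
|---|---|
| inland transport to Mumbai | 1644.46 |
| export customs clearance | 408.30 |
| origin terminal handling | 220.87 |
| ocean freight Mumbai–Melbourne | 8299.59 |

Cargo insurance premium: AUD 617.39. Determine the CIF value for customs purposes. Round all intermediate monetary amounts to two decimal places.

CIF value: AUD 16307.37

CIF = EXW price + pre-shipment costs + freight + insurance
CIF = 5116.76 + 1644.46 + 408.30 + 220.87 + 8299.59 + 617.39 = 16307.37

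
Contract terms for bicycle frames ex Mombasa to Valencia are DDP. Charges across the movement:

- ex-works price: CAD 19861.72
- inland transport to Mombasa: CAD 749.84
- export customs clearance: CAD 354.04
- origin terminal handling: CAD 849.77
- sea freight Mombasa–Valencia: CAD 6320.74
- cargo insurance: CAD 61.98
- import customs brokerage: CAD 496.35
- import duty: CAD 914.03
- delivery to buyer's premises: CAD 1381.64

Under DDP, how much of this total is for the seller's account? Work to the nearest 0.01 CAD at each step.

DDP: the seller bears all costs including import duty.
Seller's account: goods 19861.72 + inland to port 749.84 + export clearance 354.04 + origin terminal 849.77 + freight 6320.74 + insurance 61.98 + brokerage 496.35 + duty 914.03 + delivery 1381.64 = 30990.11
Buyer's account: 0.00

Seller's account: CAD 30990.11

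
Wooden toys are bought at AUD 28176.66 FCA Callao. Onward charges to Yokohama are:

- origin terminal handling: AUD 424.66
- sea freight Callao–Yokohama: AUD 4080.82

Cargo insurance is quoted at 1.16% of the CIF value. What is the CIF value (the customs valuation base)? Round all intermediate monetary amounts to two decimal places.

CIF value: AUD 33065.70

Let C be the CIF value. C = FCA price + pre-shipment costs + freight + 1.16% × C
C − 1.16% × C = 28176.66 + 424.66 + 4080.82
0.9884 × C = 32682.14
C = 32682.14 / 0.9884 = 33065.70
Insurance premium = 1.16% × 33065.70 = 383.56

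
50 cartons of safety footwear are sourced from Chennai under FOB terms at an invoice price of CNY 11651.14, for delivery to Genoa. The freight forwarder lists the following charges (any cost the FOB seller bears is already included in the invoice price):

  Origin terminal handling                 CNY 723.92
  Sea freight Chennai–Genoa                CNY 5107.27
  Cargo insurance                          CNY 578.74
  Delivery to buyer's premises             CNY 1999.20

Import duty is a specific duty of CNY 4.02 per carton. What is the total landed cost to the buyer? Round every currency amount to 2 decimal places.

Total landed cost: CNY 19537.35

FOB: the seller bears costs until goods are on board at the origin port; the buyer bears freight, insurance and all costs thereafter.
Already in the invoice (seller's account under FOB): origin terminal — exclude.
CIF value = FOB price + freight + insurance = 11651.14 + 5107.27 + 578.74 = 17337.15
Import duty = 50 × 4.02 = 201.00
Buyer bears: freight 5107.27 + insurance 578.74 + delivery 1999.20 + duty 201.00 = 7886.21
Landed cost = invoice 11651.14 + 7886.21 = 19537.35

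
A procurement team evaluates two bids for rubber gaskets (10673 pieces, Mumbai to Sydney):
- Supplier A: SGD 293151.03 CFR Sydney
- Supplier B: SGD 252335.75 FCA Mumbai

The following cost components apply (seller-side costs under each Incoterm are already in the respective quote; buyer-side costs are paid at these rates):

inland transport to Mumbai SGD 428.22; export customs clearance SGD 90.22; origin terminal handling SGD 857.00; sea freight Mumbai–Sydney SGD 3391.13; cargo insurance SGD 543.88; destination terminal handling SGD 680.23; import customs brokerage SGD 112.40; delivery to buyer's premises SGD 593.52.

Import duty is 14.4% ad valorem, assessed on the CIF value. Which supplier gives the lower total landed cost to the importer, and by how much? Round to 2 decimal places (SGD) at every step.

Supplier B is cheaper by SGD 41832.82

Supplier A (CFR):
CIF value = CFR price + insurance = 293151.03 + 543.88 = 293694.91
Import duty = 293694.91 × 14.4% = 42292.07
Buyer bears (A): 543.88 + 680.23 + 112.40 + 593.52 = 1930.03
Landed cost (A) = invoice 293151.03 + 1930.03 + duty 42292.07 = 337373.13
Supplier B (FCA):
CIF value = FCA price + origin terminal + freight + insurance = 252335.75 + 857.00 + 3391.13 + 543.88 = 257127.76
Import duty = 257127.76 × 14.4% = 37026.40
Buyer bears (B): 857.00 + 3391.13 + 543.88 + 680.23 + 112.40 + 593.52 = 6178.16
Landed cost (B) = invoice 252335.75 + 6178.16 + duty 37026.40 = 295540.31
Difference = |337373.13 − 295540.31| = 41832.82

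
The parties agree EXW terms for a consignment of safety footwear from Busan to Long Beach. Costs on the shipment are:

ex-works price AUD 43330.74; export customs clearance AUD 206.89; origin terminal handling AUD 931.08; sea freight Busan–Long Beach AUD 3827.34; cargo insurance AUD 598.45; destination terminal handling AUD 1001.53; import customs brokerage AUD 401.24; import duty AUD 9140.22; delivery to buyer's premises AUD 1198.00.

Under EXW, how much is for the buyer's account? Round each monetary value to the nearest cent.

Buyer's account: AUD 17304.75

EXW: the seller makes goods available at their premises; the buyer bears all onward costs.
Seller's account: goods 43330.74 = 43330.74
Buyer's account: export clearance 206.89 + origin terminal 931.08 + freight 3827.34 + insurance 598.45 + destination terminal 1001.53 + brokerage 401.24 + duty 9140.22 + delivery 1198.00 = 17304.75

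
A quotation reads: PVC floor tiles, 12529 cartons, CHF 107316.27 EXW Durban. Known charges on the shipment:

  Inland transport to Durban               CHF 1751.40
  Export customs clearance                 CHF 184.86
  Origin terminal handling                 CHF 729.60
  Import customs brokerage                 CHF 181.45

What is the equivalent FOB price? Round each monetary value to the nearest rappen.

Not relevant to the conversion: brokerage — on the buyer under both terms; not part of either seller's price.
From EXW to FOB, the seller additionally bears: inland to port, export clearance, origin terminal.
FOB price = 107316.27 + 1751.40 + 184.86 + 729.60 = 109982.13

FOB price: CHF 109982.13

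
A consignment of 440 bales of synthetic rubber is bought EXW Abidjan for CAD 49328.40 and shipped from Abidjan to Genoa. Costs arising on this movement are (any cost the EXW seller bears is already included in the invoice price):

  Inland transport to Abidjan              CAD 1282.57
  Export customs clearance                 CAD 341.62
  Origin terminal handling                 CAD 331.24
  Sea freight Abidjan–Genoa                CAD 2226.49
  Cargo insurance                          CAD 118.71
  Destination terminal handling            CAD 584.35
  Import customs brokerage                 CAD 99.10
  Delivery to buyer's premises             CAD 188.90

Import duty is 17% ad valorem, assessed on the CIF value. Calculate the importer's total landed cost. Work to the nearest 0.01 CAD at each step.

EXW: the seller makes goods available at their premises; the buyer bears all onward costs.
CIF value = EXW price + inland to port + export clearance + origin terminal + freight + insurance = 49328.40 + 1282.57 + 341.62 + 331.24 + 2226.49 + 118.71 = 53629.03
Import duty = 53629.03 × 17% = 9116.94
Buyer bears: inland to port 1282.57 + export clearance 341.62 + origin terminal 331.24 + freight 2226.49 + insurance 118.71 + destination terminal 584.35 + brokerage 99.10 + delivery 188.90 + duty 9116.94 = 14289.92
Landed cost = invoice 49328.40 + 14289.92 = 63618.32

Total landed cost: CAD 63618.32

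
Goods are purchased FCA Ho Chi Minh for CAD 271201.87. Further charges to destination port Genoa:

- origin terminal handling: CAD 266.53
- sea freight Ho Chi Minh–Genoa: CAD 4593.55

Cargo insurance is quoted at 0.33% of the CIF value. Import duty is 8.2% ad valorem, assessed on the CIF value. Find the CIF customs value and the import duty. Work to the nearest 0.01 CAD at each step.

CIF value: CAD 276975.97; import duty: CAD 22712.03

Let C be the CIF value. C = FCA price + pre-shipment costs + freight + 0.33% × C
C − 0.33% × C = 271201.87 + 266.53 + 4593.55
0.9967 × C = 276061.95
C = 276061.95 / 0.9967 = 276975.97
Insurance premium = 0.33% × 276975.97 = 914.02
Import duty = 276975.97 × 8.2% = 22712.03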